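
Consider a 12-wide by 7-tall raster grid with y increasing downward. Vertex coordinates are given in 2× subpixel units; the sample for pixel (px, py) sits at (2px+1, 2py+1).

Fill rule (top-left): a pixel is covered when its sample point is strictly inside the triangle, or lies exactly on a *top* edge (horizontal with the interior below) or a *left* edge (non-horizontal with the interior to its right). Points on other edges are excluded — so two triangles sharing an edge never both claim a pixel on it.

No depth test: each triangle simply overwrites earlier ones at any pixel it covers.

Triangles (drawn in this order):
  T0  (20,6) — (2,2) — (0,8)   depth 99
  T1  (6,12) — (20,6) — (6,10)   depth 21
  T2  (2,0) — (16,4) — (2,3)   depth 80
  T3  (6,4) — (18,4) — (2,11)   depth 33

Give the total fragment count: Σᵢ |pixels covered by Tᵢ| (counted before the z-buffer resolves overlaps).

T0:
  2·area = 116  (B↔C swapped to make it positive)
  edge (20, 6)→(0, 8): d=(-20,2) right/bottom  bias=-1
  edge (0, 8)→(2, 2): d=(2,-6) top-left  bias=+0
  edge (2, 2)→(20, 6): d=(18,4) right/bottom  bias=-1
    (1,1)@(3, 3): e=[94,8,14] → X
    (2,1)@(5, 3): e=[90,20,6] → X
    (3,1)@(7, 3): e=[86,32,-2] → .
    (0,2)@(1, 5): e=[58,0,58] → X  [on edge]
    (3,2)@(7, 5): e=[46,36,34] → X
    (4,2)@(9, 5): e=[42,48,26] → X
    (5,2)@(11, 5): e=[38,60,18] → X
    (6,2)@(13, 5): e=[34,72,10] → X
    (7,2)@(15, 5): e=[30,84,2] → X
    (8,2)@(17, 5): e=[26,96,-6] → .
    (0,3)@(1, 7): e=[18,4,94] → X
    (5,3)@(11, 7): e=[-2,64,54] → .
  covered (15 px):
    . . . . . . . . . . . .
    . X X . . . . . . . . .
    X X X X X X X X . . . .
    X X X X X . . . . . . .
    . . . . . . . . . . . .
    . . . . . . . . . . . .
    . . . . . . . . . . . .
T1:
  2·area = 28  (B↔C swapped to make it positive)
  edge (6, 12)→(6, 10): d=(0,-2) top-left  bias=+0
  edge (6, 10)→(20, 6): d=(14,-4) top-left  bias=+0
  edge (20, 6)→(6, 12): d=(-14,6) right/bottom  bias=-1
    (8,3)@(17, 7): e=[22,2,4] → X
    (9,3)@(19, 7): e=[26,10,-8] → .
    (5,4)@(11, 9): e=[10,6,12] → X
    (6,4)@(13, 9): e=[14,14,0] → .  [on edge]
    (8,4)@(17, 9): e=[22,30,-24] → .
    (3,5)@(7, 11): e=[2,18,8] → X
    (4,5)@(9, 11): e=[6,26,-4] → .
    (5,5)@(11, 11): e=[10,34,-16] → .
    (3,6)@(7, 13): e=[2,46,-20] → .
  covered (3 px):
    . . . . . . . . . . . .
    . . . . . . . . . . . .
    . . . . . . . . . . . .
    . . . . . . . . X . . .
    . . . . . X . . . . . .
    . . . X . . . . . . . .
    . . . . . . . . . . . .
T2:
  2·area = 42
  edge (2, 0)→(16, 4): d=(14,4) right/bottom  bias=-1
  edge (16, 4)→(2, 3): d=(-14,-1) top-left  bias=+0
  edge (2, 3)→(2, 0): d=(0,-3) top-left  bias=+0
    (1,0)@(3, 1): e=[10,29,3] → X
    (2,0)@(5, 1): e=[2,31,9] → X
    (3,0)@(7, 1): e=[-6,33,15] → .
    (1,1)@(3, 3): e=[38,1,3] → X
    (3,1)@(7, 3): e=[22,5,15] → X
    (4,1)@(9, 3): e=[14,7,21] → X
    (5,1)@(11, 3): e=[6,9,27] → X
    (6,1)@(13, 3): e=[-2,11,33] → .
    (1,2)@(3, 5): e=[66,-27,3] → .
    (2,2)@(5, 5): e=[58,-25,9] → .
    (3,2)@(7, 5): e=[50,-23,15] → .
    (4,2)@(9, 5): e=[42,-21,21] → .
  covered (7 px):
    . X X . . . . . . . . .
    . X X X X X . . . . . .
    . . . . . . . . . . . .
    . . . . . . . . . . . .
    . . . . . . . . . . . .
    . . . . . . . . . . . .
    . . . . . . . . . . . .
T3:
  2·area = 84
  edge (6, 4)→(18, 4): d=(12,0) top-left  bias=+0
  edge (18, 4)→(2, 11): d=(-16,7) right/bottom  bias=-1
  edge (2, 11)→(6, 4): d=(4,-7) top-left  bias=+0
    (3,2)@(7, 5): e=[12,61,11] → X
    (4,2)@(9, 5): e=[12,47,25] → X
    (5,2)@(11, 5): e=[12,33,39] → X
    (6,2)@(13, 5): e=[12,19,53] → X
    (7,2)@(15, 5): e=[12,5,67] → X
    (8,2)@(17, 5): e=[12,-9,81] → .
    (2,3)@(5, 7): e=[36,43,5] → X
    (6,3)@(13, 7): e=[36,-13,61] → .
    (7,3)@(15, 7): e=[36,-27,75] → .
    (2,4)@(5, 9): e=[60,11,13] → X
    (3,4)@(7, 9): e=[60,-3,27] → .
    (4,4)@(9, 9): e=[60,-17,41] → .
  covered (10 px):
    . . . . . . . . . . . .
    . . . . . . . . . . . .
    . . . X X X X X . . . .
    . . X X X X . . . . . .
    . . X . . . . . . . . .
    . . . . . . . . . . . .
    . . . . . . . . . . . .

Answer: 35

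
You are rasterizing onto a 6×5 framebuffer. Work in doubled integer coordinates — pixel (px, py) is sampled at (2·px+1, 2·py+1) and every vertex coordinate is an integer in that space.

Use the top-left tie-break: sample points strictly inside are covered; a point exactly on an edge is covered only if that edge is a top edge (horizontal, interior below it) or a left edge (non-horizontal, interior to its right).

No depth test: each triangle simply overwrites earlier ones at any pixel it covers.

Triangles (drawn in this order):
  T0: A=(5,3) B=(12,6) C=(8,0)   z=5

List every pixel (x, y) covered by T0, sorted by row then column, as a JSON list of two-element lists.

T0:
  2·area = 30  (B↔C swapped to make it positive)
  edge (5, 3)→(8, 0): d=(3,-3) top-left  bias=+0
  edge (8, 0)→(12, 6): d=(4,6) right/bottom  bias=-1
  edge (12, 6)→(5, 3): d=(-7,-3) top-left  bias=+0
    (3,0)@(7, 1): e=[0,10,20] → █  [on edge]
    (4,0)@(9, 1): e=[6,-2,26] → ·
    (2,1)@(5, 3): e=[0,30,0] → █  [on edge]
    (4,1)@(9, 3): e=[12,6,12] → █
    (5,1)@(11, 3): e=[18,-6,18] → ·
    (1,2)@(3, 5): e=[0,50,-20] → ·  [on edge]
    (2,2)@(5, 5): e=[6,38,-14] → ·
    (3,2)@(7, 5): e=[12,26,-8] → ·
    (4,2)@(9, 5): e=[18,14,-2] → ·
    (5,2)@(11, 5): e=[24,2,4] → █
    (0,3)@(1, 7): e=[0,70,-40] → ·  [on edge]
    (5,3)@(11, 7): e=[30,10,-10] → ·
  covered (5 px):
    · · · █ · ·
    · · █ █ █ ·
    · · · · · █
    · · · · · ·
    · · · · · ·

Final: [[3,0],[2,1],[3,1],[4,1],[5,2]]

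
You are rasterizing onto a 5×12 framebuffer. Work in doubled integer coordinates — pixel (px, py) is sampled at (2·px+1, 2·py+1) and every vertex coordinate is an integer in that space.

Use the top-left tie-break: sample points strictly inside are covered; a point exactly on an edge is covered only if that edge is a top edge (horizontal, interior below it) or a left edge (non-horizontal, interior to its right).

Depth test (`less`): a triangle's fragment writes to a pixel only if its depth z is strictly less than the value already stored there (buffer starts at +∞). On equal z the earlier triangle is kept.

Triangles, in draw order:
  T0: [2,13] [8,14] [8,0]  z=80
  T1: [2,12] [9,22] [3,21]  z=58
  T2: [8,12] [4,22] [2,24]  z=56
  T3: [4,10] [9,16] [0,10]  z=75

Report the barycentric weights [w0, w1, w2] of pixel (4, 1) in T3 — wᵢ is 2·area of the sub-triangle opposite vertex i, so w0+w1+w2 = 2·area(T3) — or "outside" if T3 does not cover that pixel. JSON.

T0:
  2·area = 84  (B↔C swapped to make it positive)
  edge (2, 13)→(8, 0): d=(6,-13) top-left  bias=+0
  edge (8, 0)→(8, 14): d=(0,14) right/bottom  bias=-1
  edge (8, 14)→(2, 13): d=(-6,-1) top-left  bias=+0
    (3,1)@(7, 3): e=[5,14,65] → █
    (4,1)@(9, 3): e=[31,-14,67] → ·
    (3,2)@(7, 5): e=[17,14,53] → █
    (4,2)@(9, 5): e=[43,-14,55] → ·
    (2,3)@(5, 7): e=[3,42,39] → █
    (4,3)@(9, 7): e=[55,-14,43] → ·
    (2,4)@(5, 9): e=[15,42,27] → █
    (4,4)@(9, 9): e=[67,-14,31] → ·
    (1,5)@(3, 11): e=[1,70,13] → █
    (4,5)@(9, 11): e=[79,-14,19] → ·
    (1,6)@(3, 13): e=[13,70,1] → █
    (4,6)@(9, 13): e=[91,-14,7] → ·
  covered (12 px):
    · · · · ·
    · · · █ ·
    · · · █ ·
    · · █ █ ·
    · · █ █ ·
    · █ █ █ ·
    · █ █ █ ·
    · · · · ·
    · · · · ·
    · · · · ·
    · · · · ·
    · · · · ·
T1:
  2·area = 53
  edge (2, 12)→(9, 22): d=(7,10) right/bottom  bias=-1
  edge (9, 22)→(3, 21): d=(-6,-1) top-left  bias=+0
  edge (3, 21)→(2, 12): d=(-1,-9) top-left  bias=+0
    (0,1)@(1, 3): e=[-53,106,0] → ·  [on edge]
    (1,7)@(3, 15): e=[11,36,6] → █
    (2,7)@(5, 15): e=[-9,38,24] → ·
    (1,8)@(3, 17): e=[25,24,4] → █
    (2,8)@(5, 17): e=[5,26,22] → █
    (3,8)@(7, 17): e=[-15,28,40] → ·
    (1,9)@(3, 19): e=[39,12,2] → █
    (3,9)@(7, 19): e=[-1,16,38] → ·
    (1,10)@(3, 21): e=[53,0,0] → █  [on edge]
    (3,10)@(7, 21): e=[13,4,36] → █
    (4,10)@(9, 21): e=[-7,6,54] → ·
    (1,11)@(3, 23): e=[67,-12,-2] → ·
  covered (8 px):
    · · · · ·
    · · · · ·
    · · · · ·
    · · · · ·
    · · · · ·
    · · · · ·
    · · · · ·
    · █ · · ·
    · █ █ · ·
    · █ █ · ·
    · █ █ █ ·
    · · · · ·
T2:
  2·area = 12
  edge (8, 12)→(4, 22): d=(-4,10) right/bottom  bias=-1
  edge (4, 22)→(2, 24): d=(-2,2) right/bottom  bias=-1
  edge (2, 24)→(8, 12): d=(6,-12) top-left  bias=+0
    (4,8)@(9, 17): e=[-30,0,42] → ·  [on edge]
    (2,9)@(5, 19): e=[2,4,6] → █
    (3,9)@(7, 19): e=[-18,0,30] → ·  [on edge]
    (2,10)@(5, 21): e=[-6,0,18] → ·  [on edge]
    (1,11)@(3, 23): e=[6,0,6] → ·  [on edge]
  covered (1 px):
    · · · · ·
    · · · · ·
    · · · · ·
    · · · · ·
    · · · · ·
    · · · · ·
    · · · · ·
    · · · · ·
    · · · · ·
    · · █ · ·
    · · · · ·
    · · · · ·
T3:
  2·area = 24
  edge (4, 10)→(9, 16): d=(5,6) right/bottom  bias=-1
  edge (9, 16)→(0, 10): d=(-9,-6) top-left  bias=+0
  edge (0, 10)→(4, 10): d=(4,0) top-left  bias=+0
    (1,5)@(3, 11): e=[11,9,4] → █
    (2,5)@(5, 11): e=[-1,21,4] → ·
    (1,6)@(3, 13): e=[21,-9,12] → ·
    (2,6)@(5, 13): e=[9,3,12] → █
    (3,6)@(7, 13): e=[-3,15,12] → ·
    (2,7)@(5, 15): e=[19,-15,20] → ·
  covered (2 px):
    · · · · ·
    · · · · ·
    · · · · ·
    · · · · ·
    · · · · ·
    · █ · · ·
    · · █ · ·
    · · · · ·
    · · · · ·
    · · · · ·
    · · · · ·
    · · · · ·

Answer: "outside"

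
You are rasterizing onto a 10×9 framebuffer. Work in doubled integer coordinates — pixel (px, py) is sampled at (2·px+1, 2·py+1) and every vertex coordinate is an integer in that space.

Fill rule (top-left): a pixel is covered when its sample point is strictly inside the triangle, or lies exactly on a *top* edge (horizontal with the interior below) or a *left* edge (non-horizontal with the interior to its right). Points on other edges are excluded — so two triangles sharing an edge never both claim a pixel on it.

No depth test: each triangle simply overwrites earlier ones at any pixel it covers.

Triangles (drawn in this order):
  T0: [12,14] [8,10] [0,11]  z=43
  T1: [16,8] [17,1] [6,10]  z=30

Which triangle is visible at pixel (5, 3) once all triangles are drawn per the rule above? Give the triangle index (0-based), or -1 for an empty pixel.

T0:
  2·area = 36  (B↔C swapped to make it positive)
  edge (12, 14)→(0, 11): d=(-12,-3) top-left  bias=+0
  edge (0, 11)→(8, 10): d=(8,-1) top-left  bias=+0
  edge (8, 10)→(12, 14): d=(4,4) right/bottom  bias=-1
    (0,1)@(1, 3): e=[99,-63,0] → ·  [on edge]
    (1,2)@(3, 5): e=[81,-45,0] → ·  [on edge]
    (2,3)@(5, 7): e=[63,-27,0] → ·  [on edge]
    (3,4)@(7, 9): e=[45,-9,0] → ·  [on edge]
    (0,5)@(1, 11): e=[3,1,32] → #
    (1,5)@(3, 11): e=[9,3,24] → #
    (2,5)@(5, 11): e=[15,5,16] → #
    (3,5)@(7, 11): e=[21,7,8] → #
    (4,5)@(9, 11): e=[27,9,0] → ·  [on edge]
    (0,6)@(1, 13): e=[-21,17,40] → ·
    (1,6)@(3, 13): e=[-15,19,32] → ·
    (2,6)@(5, 13): e=[-9,21,24] → ·
    (5,6)@(11, 13): e=[9,27,0] → ·  [on edge]
    (6,7)@(13, 15): e=[-9,45,0] → ·  [on edge]
    (7,8)@(15, 17): e=[-27,63,0] → ·  [on edge]
  covered (5 px):
    · · · · · · · · · ·
    · · · · · · · · · ·
    · · · · · · · · · ·
    · · · · · · · · · ·
    · · · · · · · · · ·
    # # # # · · · · · ·
    · · · · # · · · · ·
    · · · · · · · · · ·
    · · · · · · · · · ·
T1:
  2·area = 68  (B↔C swapped to make it positive)
  edge (16, 8)→(6, 10): d=(-10,2) right/bottom  bias=-1
  edge (6, 10)→(17, 1): d=(11,-9) top-left  bias=+0
  edge (17, 1)→(16, 8): d=(-1,7) right/bottom  bias=-1
    (8,0)@(17, 1): e=[68,0,0] → ·  [on edge]
    (7,1)@(15, 3): e=[52,4,12] → #
    (8,1)@(17, 3): e=[48,22,-2] → ·
    (6,2)@(13, 5): e=[36,8,24] → #
    (8,2)@(17, 5): e=[28,44,-4] → ·
    (5,3)@(11, 7): e=[20,12,36] → #
    (8,3)@(17, 7): e=[8,66,-6] → ·
    (4,4)@(9, 9): e=[4,16,48] → #
    (5,4)@(11, 9): e=[0,34,34] → ·  [on edge]
    (6,4)@(13, 9): e=[-4,52,20] → ·
    (7,4)@(15, 9): e=[-8,70,6] → ·
    (0,5)@(1, 11): e=[0,-34,102] → ·  [on edge]
    (7,7)@(15, 15): e=[-68,136,0] → ·  [on edge]
  covered (7 px):
    · · · · · · · · · ·
    · · · · · · · # · ·
    · · · · · · # # · ·
    · · · · · # # # · ·
    · · · · # · · · · ·
    · · · · · · · · · ·
    · · · · · · · · · ·
    · · · · · · · · · ·
    · · · · · · · · · ·

Z-buffer (winner per pixel, '.' = empty):
  . . . . . . . . . .
  . . . . . . . 1 . .
  . . . . . . 1 1 . .
  . . . . . 1 1 1 . .
  . . . . 1 . . . . .
  0 0 0 0 . . . . . .
  . . . . 0 . . . . .
  . . . . . . . . . .
  . . . . . . . . . .

Result: 1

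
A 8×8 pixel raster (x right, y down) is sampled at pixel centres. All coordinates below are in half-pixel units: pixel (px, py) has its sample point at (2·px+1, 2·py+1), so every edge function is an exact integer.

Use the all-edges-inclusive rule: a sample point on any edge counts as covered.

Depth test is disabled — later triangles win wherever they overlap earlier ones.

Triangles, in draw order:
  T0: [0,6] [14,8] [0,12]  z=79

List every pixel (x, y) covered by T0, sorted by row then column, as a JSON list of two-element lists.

T0:
  2·area = 84
  edge (0, 6)→(14, 8): d=(14,2) inclusive
  edge (14, 8)→(0, 12): d=(-14,4) inclusive
  edge (0, 12)→(0, 6): d=(0,-6) inclusive
    (0,3)@(1, 7): e=[12,66,6] → #
    (1,3)@(3, 7): e=[8,58,18] → #
    (2,3)@(5, 7): e=[4,50,30] → #
    (3,3)@(7, 7): e=[0,42,42] → #  [on edge]
    (4,3)@(9, 7): e=[-4,34,54] → ·
    (0,4)@(1, 9): e=[40,38,6] → #
    (4,4)@(9, 9): e=[24,6,54] → #
    (5,4)@(11, 9): e=[20,-2,66] → ·
    (0,5)@(1, 11): e=[68,10,6] → #
    (2,5)@(5, 11): e=[60,-6,30] → ·
    (3,5)@(7, 11): e=[56,-14,42] → ·
    (4,5)@(9, 11): e=[52,-22,54] → ·
  covered (11 px):
    · · · · · · · ·
    · · · · · · · ·
    · · · · · · · ·
    # # # # · · · ·
    # # # # # · · ·
    # # · · · · · ·
    · · · · · · · ·
    · · · · · · · ·

Final: [[0,3],[1,3],[2,3],[3,3],[0,4],[1,4],[2,4],[3,4],[4,4],[0,5],[1,5]]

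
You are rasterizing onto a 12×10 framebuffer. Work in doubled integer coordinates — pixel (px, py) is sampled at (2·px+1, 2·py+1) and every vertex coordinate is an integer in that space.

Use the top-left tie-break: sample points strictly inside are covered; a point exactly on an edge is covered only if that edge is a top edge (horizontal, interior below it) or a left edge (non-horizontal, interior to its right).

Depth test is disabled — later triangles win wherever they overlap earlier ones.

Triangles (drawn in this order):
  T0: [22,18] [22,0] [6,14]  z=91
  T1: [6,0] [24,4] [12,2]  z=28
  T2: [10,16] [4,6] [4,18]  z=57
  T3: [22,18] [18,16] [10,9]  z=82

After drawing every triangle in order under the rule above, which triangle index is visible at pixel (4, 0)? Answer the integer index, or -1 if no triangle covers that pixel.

T0:
  2·area = 288  (B↔C swapped to make it positive)
  edge (22, 18)→(6, 14): d=(-16,-4) top-left  bias=+0
  edge (6, 14)→(22, 0): d=(16,-14) top-left  bias=+0
  edge (22, 0)→(22, 18): d=(0,18) right/bottom  bias=-1
    (10,0)@(21, 1): e=[268,2,18] → █
    (11,0)@(23, 1): e=[276,30,-18] → ·
    (9,1)@(19, 3): e=[228,6,54] → █
    (11,1)@(23, 3): e=[244,62,-18] → ·
    (8,2)@(17, 5): e=[188,10,90] → █
    (11,2)@(23, 5): e=[212,94,-18] → ·
    (7,3)@(15, 7): e=[148,14,126] → █
    (11,3)@(23, 7): e=[180,126,-18] → ·
    (6,4)@(13, 9): e=[108,18,162] → █
    (11,4)@(23, 9): e=[148,158,-18] → ·
    (5,5)@(11, 11): e=[68,22,198] → █
    (11,5)@(23, 11): e=[116,190,-18] → ·
  covered (36 px):
    · · · · · · · · · · █ ·
    · · · · · · · · · █ █ ·
    · · · · · · · · █ █ █ ·
    · · · · · · · █ █ █ █ ·
    · · · · · · █ █ █ █ █ ·
    · · · · · █ █ █ █ █ █ ·
    · · · · █ █ █ █ █ █ █ ·
    · · · · · █ █ █ █ █ █ ·
    · · · · · · · · · █ █ ·
    · · · · · · · · · · · ·
T1:
  2·area = 12
  edge (6, 0)→(24, 4): d=(18,4) right/bottom  bias=-1
  edge (24, 4)→(12, 2): d=(-12,-2) top-left  bias=+0
  edge (12, 2)→(6, 0): d=(-6,-2) top-left  bias=+0
    (4,0)@(9, 1): e=[6,6,0] → █  [on edge]
    (5,0)@(11, 1): e=[-2,10,4] → ·
    (4,1)@(9, 3): e=[42,-18,-12] → ·
    (7,1)@(15, 3): e=[18,-6,0] → ·  [on edge]
    (9,1)@(19, 3): e=[2,2,8] → █
    (10,1)@(21, 3): e=[-6,6,12] → ·
    (9,2)@(19, 5): e=[38,-22,-4] → ·
    (10,2)@(21, 5): e=[30,-18,0] → ·  [on edge]
  covered (2 px):
    · · · · █ · · · · · · ·
    · · · · · · · · · █ · ·
    · · · · · · · · · · · ·
    · · · · · · · · · · · ·
    · · · · · · · · · · · ·
    · · · · · · · · · · · ·
    · · · · · · · · · · · ·
    · · · · · · · · · · · ·
    · · · · · · · · · · · ·
    · · · · · · · · · · · ·
T2:
  2·area = 72  (B↔C swapped to make it positive)
  edge (10, 16)→(4, 18): d=(-6,2) right/bottom  bias=-1
  edge (4, 18)→(4, 6): d=(0,-12) top-left  bias=+0
  edge (4, 6)→(10, 16): d=(6,10) right/bottom  bias=-1
    (0,0)@(1, 1): e=[108,-36,0] → ·  [on edge]
    (2,4)@(5, 9): e=[52,12,8] → █
    (3,4)@(7, 9): e=[48,36,-12] → ·
    (2,5)@(5, 11): e=[40,12,20] → █
    (3,5)@(7, 11): e=[36,36,0] → ·  [on edge]
    (2,6)@(5, 13): e=[28,12,32] → █
    (3,6)@(7, 13): e=[24,36,12] → █
    (4,6)@(9, 13): e=[20,60,-8] → ·
    (9,6)@(19, 13): e=[0,180,-108] → ·  [on edge]
    (2,7)@(5, 15): e=[16,12,44] → █
    (4,7)@(9, 15): e=[8,60,4] → █
    (5,7)@(11, 15): e=[4,84,-16] → ·
    (6,7)@(13, 15): e=[0,108,-36] → ·  [on edge]
    (3,8)@(7, 17): e=[0,36,36] → ·  [on edge]
    (0,9)@(1, 19): e=[0,-36,108] → ·  [on edge]
  covered (8 px):
    · · · · · · · · · · · ·
    · · · · · · · · · · · ·
    · · · · · · · · · · · ·
    · · · · · · · · · · · ·
    · · █ · · · · · · · · ·
    · · █ · · · · · · · · ·
    · · █ █ · · · · · · · ·
    · · █ █ █ · · · · · · ·
    · · █ · · · · · · · · ·
    · · · · · · · · · · · ·
T3:
  2·area = 12
  edge (22, 18)→(18, 16): d=(-4,-2) top-left  bias=+0
  edge (18, 16)→(10, 9): d=(-8,-7) top-left  bias=+0
  edge (10, 9)→(22, 18): d=(12,9) right/bottom  bias=-1
    (7,6)@(15, 13): e=[6,3,3] → █
    (8,6)@(17, 13): e=[10,17,-15] → ·
    (7,7)@(15, 15): e=[-2,-13,27] → ·
    (8,7)@(17, 15): e=[2,1,9] → █
    (9,7)@(19, 15): e=[6,15,-9] → ·
    (8,8)@(17, 17): e=[-6,-15,33] → ·
  covered (2 px):
    · · · · · · · · · · · ·
    · · · · · · · · · · · ·
    · · · · · · · · · · · ·
    · · · · · · · · · · · ·
    · · · · · · · · · · · ·
    · · · · · · · · · · · ·
    · · · · · · · █ · · · ·
    · · · · · · · · █ · · ·
    · · · · · · · · · · · ·
    · · · · · · · · · · · ·

Z-buffer (winner per pixel, '.' = empty):
  . . . . 1 . . . . . 0 .
  . . . . . . . . . 1 0 .
  . . . . . . . . 0 0 0 .
  . . . . . . . 0 0 0 0 .
  . . 2 . . . 0 0 0 0 0 .
  . . 2 . . 0 0 0 0 0 0 .
  . . 2 2 0 0 0 3 0 0 0 .
  . . 2 2 2 0 0 0 3 0 0 .
  . . 2 . . . . . . 0 0 .
  . . . . . . . . . . . .

Final: 1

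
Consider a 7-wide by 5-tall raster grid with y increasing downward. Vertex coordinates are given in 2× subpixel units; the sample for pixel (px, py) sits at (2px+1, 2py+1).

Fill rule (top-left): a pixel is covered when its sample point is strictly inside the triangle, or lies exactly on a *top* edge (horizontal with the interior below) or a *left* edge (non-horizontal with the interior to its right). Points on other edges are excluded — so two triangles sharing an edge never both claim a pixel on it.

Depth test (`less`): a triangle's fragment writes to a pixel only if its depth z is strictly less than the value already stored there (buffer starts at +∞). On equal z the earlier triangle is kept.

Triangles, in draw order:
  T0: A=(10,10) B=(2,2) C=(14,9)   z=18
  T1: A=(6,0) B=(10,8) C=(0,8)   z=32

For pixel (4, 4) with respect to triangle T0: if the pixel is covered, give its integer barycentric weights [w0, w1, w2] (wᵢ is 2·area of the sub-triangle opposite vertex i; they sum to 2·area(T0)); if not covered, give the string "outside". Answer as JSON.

T0:
  2·area = 40
  edge (10, 10)→(2, 2): d=(-8,-8) top-left  bias=+0
  edge (2, 2)→(14, 9): d=(12,7) right/bottom  bias=-1
  edge (14, 9)→(10, 10): d=(-4,1) right/bottom  bias=-1
    (0,0)@(1, 1): e=[0,-5,45] → ·  [on edge]
    (1,1)@(3, 3): e=[0,5,35] → █  [on edge]
    (2,1)@(5, 3): e=[16,-9,33] → ·
    (1,2)@(3, 5): e=[-16,29,27] → ·
    (2,2)@(5, 5): e=[0,15,25] → █  [on edge]
    (3,2)@(7, 5): e=[16,1,23] → █
    (4,2)@(9, 5): e=[32,-13,21] → ·
    (2,3)@(5, 7): e=[-16,39,17] → ·
    (3,3)@(7, 7): e=[0,25,15] → █  [on edge]
    (4,3)@(9, 7): e=[16,11,13] → █
    (5,3)@(11, 7): e=[32,-3,11] → ·
    (3,4)@(7, 9): e=[-16,49,7] → ·
    (4,4)@(9, 9): e=[0,35,5] → █  [on edge]
  covered (8 px):
    · · · · · · ·
    · █ · · · · ·
    · · █ █ · · ·
    · · · █ █ · ·
    · · · · █ █ █
T1:
  2·area = 80
  edge (6, 0)→(10, 8): d=(4,8) right/bottom  bias=-1
  edge (10, 8)→(0, 8): d=(-10,0) right/bottom  bias=-1
  edge (0, 8)→(6, 0): d=(6,-8) top-left  bias=+0
    (2,1)@(5, 3): e=[20,50,10] → █
    (3,1)@(7, 3): e=[4,50,26] → █
    (4,1)@(9, 3): e=[-12,50,42] → ·
    (1,2)@(3, 5): e=[44,30,6] → █
    (4,2)@(9, 5): e=[-4,30,54] → ·
    (0,3)@(1, 7): e=[68,10,2] → █
    (4,3)@(9, 7): e=[4,10,66] → █
    (5,3)@(11, 7): e=[-12,10,82] → ·
    (0,4)@(1, 9): e=[76,-10,14] → ·
    (1,4)@(3, 9): e=[60,-10,30] → ·
    (2,4)@(5, 9): e=[44,-10,46] → ·
    (3,4)@(7, 9): e=[28,-10,62] → ·
  covered (10 px):
    · · · · · · ·
    · · █ █ · · ·
    · █ █ █ · · ·
    █ █ █ █ █ · ·
    · · · · · · ·

Final: [35,5,0]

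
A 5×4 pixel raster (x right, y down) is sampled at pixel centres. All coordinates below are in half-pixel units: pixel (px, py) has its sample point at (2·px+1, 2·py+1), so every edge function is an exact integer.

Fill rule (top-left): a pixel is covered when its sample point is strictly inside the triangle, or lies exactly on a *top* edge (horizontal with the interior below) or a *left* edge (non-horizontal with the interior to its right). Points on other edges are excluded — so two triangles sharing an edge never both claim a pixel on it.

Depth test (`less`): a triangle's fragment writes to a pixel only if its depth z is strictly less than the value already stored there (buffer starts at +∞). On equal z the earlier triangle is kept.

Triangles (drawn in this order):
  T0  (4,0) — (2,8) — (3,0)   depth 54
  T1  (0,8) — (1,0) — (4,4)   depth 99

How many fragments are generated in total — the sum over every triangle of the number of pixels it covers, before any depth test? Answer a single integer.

T0:
  2·area = 8
  edge (4, 0)→(2, 8): d=(-2,8) right/bottom  bias=-1
  edge (2, 8)→(3, 0): d=(1,-8) top-left  bias=+0
  edge (3, 0)→(4, 0): d=(1,0) top-left  bias=+0
    (1,0)@(3, 1): e=[6,1,1] → X
    (2,0)@(5, 1): e=[-10,17,1] → .
    (1,1)@(3, 3): e=[2,3,3] → X
    (2,1)@(5, 3): e=[-14,19,3] → .
    (1,2)@(3, 5): e=[-2,5,5] → .
  covered (2 px):
    . X . . .
    . X . . .
    . . . . .
    . . . . .
T1:
  2·area = 28
  edge (0, 8)→(1, 0): d=(1,-8) top-left  bias=+0
  edge (1, 0)→(4, 4): d=(3,4) right/bottom  bias=-1
  edge (4, 4)→(0, 8): d=(-4,4) right/bottom  bias=-1
    (0,0)@(1, 1): e=[1,3,24] → X
    (1,0)@(3, 1): e=[17,-5,16] → .
    (3,0)@(7, 1): e=[49,-21,0] → .  [on edge]
    (0,1)@(1, 3): e=[3,9,16] → X
    (1,1)@(3, 3): e=[19,1,8] → X
    (2,1)@(5, 3): e=[35,-7,0] → .  [on edge]
    (0,2)@(1, 5): e=[5,15,8] → X
    (1,2)@(3, 5): e=[21,7,0] → .  [on edge]
    (0,3)@(1, 7): e=[7,21,0] → .  [on edge]
  covered (4 px):
    X . . . .
    X X . . .
    X . . . .
    . . . . .

Final: 6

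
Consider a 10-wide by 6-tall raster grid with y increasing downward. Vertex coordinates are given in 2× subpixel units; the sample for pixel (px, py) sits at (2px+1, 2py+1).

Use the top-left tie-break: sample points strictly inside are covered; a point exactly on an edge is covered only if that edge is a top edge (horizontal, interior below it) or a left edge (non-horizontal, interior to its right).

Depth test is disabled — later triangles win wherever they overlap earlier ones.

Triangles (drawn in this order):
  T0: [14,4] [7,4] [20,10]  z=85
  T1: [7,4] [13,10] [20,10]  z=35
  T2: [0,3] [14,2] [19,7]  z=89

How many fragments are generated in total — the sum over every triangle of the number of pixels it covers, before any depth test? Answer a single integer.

T0:
  2·area = 42  (B↔C swapped to make it positive)
  edge (14, 4)→(20, 10): d=(6,6) right/bottom  bias=-1
  edge (20, 10)→(7, 4): d=(-13,-6) top-left  bias=+0
  edge (7, 4)→(14, 4): d=(7,0) top-left  bias=+0
    (5,0)@(11, 1): e=[0,63,-21] → ·  [on edge]
    (6,1)@(13, 3): e=[0,49,-7] → ·  [on edge]
    (5,2)@(11, 5): e=[24,11,7] → █
    (6,2)@(13, 5): e=[12,23,7] → █
    (7,2)@(15, 5): e=[0,35,7] → ·  [on edge]
    (5,3)@(11, 7): e=[36,-15,21] → ·
    (6,3)@(13, 7): e=[24,-3,21] → ·
    (7,3)@(15, 7): e=[12,9,21] → █
    (8,3)@(17, 7): e=[0,21,21] → ·  [on edge]
    (7,4)@(15, 9): e=[24,-17,35] → ·
    (9,4)@(19, 9): e=[0,7,35] → ·  [on edge]
  covered (3 px):
    · · · · · · · · · ·
    · · · · · · · · · ·
    · · · · · █ █ · · ·
    · · · · · · · █ · ·
    · · · · · · · · · ·
    · · · · · · · · · ·
T1:
  2·area = 42  (B↔C swapped to make it positive)
  edge (7, 4)→(20, 10): d=(13,6) right/bottom  bias=-1
  edge (20, 10)→(13, 10): d=(-7,0) right/bottom  bias=-1
  edge (13, 10)→(7, 4): d=(-6,-6) top-left  bias=+0
    (4,2)@(9, 5): e=[1,35,6] → █
    (5,2)@(11, 5): e=[-11,35,18] → ·
    (4,3)@(9, 7): e=[27,21,-6] → ·
    (5,3)@(11, 7): e=[15,21,6] → █
    (6,3)@(13, 7): e=[3,21,18] → █
    (7,3)@(15, 7): e=[-9,21,30] → ·
    (5,4)@(11, 9): e=[41,7,-6] → ·
    (6,4)@(13, 9): e=[29,7,6] → █
    (7,4)@(15, 9): e=[17,7,18] → █
    (8,4)@(17, 9): e=[5,7,30] → █
    (9,4)@(19, 9): e=[-7,7,42] → ·
    (6,5)@(13, 11): e=[55,-7,-6] → ·
  covered (6 px):
    · · · · · · · · · ·
    · · · · · · · · · ·
    · · · · █ · · · · ·
    · · · · · █ █ · · ·
    · · · · · · █ █ █ ·
    · · · · · · · · · ·
T2:
  2·area = 75
  edge (0, 3)→(14, 2): d=(14,-1) top-left  bias=+0
  edge (14, 2)→(19, 7): d=(5,5) right/bottom  bias=-1
  edge (19, 7)→(0, 3): d=(-19,-4) top-left  bias=+0
    (6,0)@(13, 1): e=[-15,0,90] → ·  [on edge]
    (0,1)@(1, 3): e=[1,70,4] → █
    (1,1)@(3, 3): e=[3,60,12] → █
    (2,1)@(5, 3): e=[5,50,20] → █
    (3,1)@(7, 3): e=[7,40,28] → █
    (4,1)@(9, 3): e=[9,30,36] → █
    (5,1)@(11, 3): e=[11,20,44] → █
    (6,1)@(13, 3): e=[13,10,52] → █
    (7,1)@(15, 3): e=[15,0,60] → ·  [on edge]
    (0,2)@(1, 5): e=[29,80,-34] → ·
    (1,2)@(3, 5): e=[31,70,-26] → ·
    (2,2)@(5, 5): e=[33,60,-18] → ·
    (8,2)@(17, 5): e=[45,0,30] → ·  [on edge]
    (9,3)@(19, 7): e=[75,0,0] → ·  [on edge]
  covered (10 px):
    · · · · · · · · · ·
    █ █ █ █ █ █ █ · · ·
    · · · · · █ █ █ · ·
    · · · · · · · · · ·
    · · · · · · · · · ·
    · · · · · · · · · ·

Final: 19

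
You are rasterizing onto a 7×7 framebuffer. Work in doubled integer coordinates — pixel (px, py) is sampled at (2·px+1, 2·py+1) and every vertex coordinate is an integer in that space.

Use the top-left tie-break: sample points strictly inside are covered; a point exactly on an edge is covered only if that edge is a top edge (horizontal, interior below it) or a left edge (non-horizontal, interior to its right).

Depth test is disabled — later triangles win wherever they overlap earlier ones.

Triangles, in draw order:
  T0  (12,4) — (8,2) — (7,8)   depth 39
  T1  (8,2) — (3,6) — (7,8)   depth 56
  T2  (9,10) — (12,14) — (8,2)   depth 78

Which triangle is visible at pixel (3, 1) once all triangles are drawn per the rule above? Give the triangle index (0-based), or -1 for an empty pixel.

T0:
  2·area = 26  (B↔C swapped to make it positive)
  edge (12, 4)→(7, 8): d=(-5,4) right/bottom  bias=-1
  edge (7, 8)→(8, 2): d=(1,-6) top-left  bias=+0
  edge (8, 2)→(12, 4): d=(4,2) right/bottom  bias=-1
    (4,1)@(9, 3): e=[17,7,2] → X
    (5,1)@(11, 3): e=[9,19,-2] → .
    (4,2)@(9, 5): e=[7,9,10] → X
    (5,2)@(11, 5): e=[-1,21,6] → .
    (4,3)@(9, 7): e=[-3,11,18] → .
  covered (2 px):
    . . . . . . .
    . . . . X . .
    . . . . X . .
    . . . . . . .
    . . . . . . .
    . . . . . . .
    . . . . . . .
T1:
  2·area = 26  (B↔C swapped to make it positive)
  edge (8, 2)→(7, 8): d=(-1,6) right/bottom  bias=-1
  edge (7, 8)→(3, 6): d=(-4,-2) top-left  bias=+0
  edge (3, 6)→(8, 2): d=(5,-4) top-left  bias=+0
    (3,1)@(7, 3): e=[5,20,1] → X
    (4,1)@(9, 3): e=[-7,24,9] → .
    (0,2)@(1, 5): e=[39,0,-13] → .  [on edge]
    (2,2)@(5, 5): e=[15,8,3] → X
    (4,2)@(9, 5): e=[-9,16,19] → .
    (2,3)@(5, 7): e=[13,0,13] → X  [on edge]
    (4,3)@(9, 7): e=[-11,8,29] → .
    (2,4)@(5, 9): e=[11,-8,23] → .
    (3,4)@(7, 9): e=[-1,-4,31] → .
    (4,4)@(9, 9): e=[-13,0,39] → .  [on edge]
    (6,5)@(13, 11): e=[-39,0,65] → .  [on edge]
  covered (5 px):
    . . . . . . .
    . . . X . . .
    . . X X . . .
    . . X X . . .
    . . . . . . .
    . . . . . . .
    . . . . . . .
T2:
  2·area = 20  (B↔C swapped to make it positive)
  edge (9, 10)→(8, 2): d=(-1,-8) top-left  bias=+0
  edge (8, 2)→(12, 14): d=(4,12) right/bottom  bias=-1
  edge (12, 14)→(9, 10): d=(-3,-4) top-left  bias=+0
    (4,2)@(9, 5): e=[5,0,15] → .  [on edge]
    (4,3)@(9, 7): e=[3,8,9] → X
    (5,3)@(11, 7): e=[19,-16,17] → .
    (4,4)@(9, 9): e=[1,16,3] → X
    (5,4)@(11, 9): e=[17,-8,11] → .
    (4,5)@(9, 11): e=[-1,24,-3] → .
    (5,5)@(11, 11): e=[15,0,5] → .  [on edge]
  covered (2 px):
    . . . . . . .
    . . . . . . .
    . . . . . . .
    . . . . X . .
    . . . . X . .
    . . . . . . .
    . . . . . . .

Z-buffer (winner per pixel, '.' = empty):
  . . . . . . .
  . . . 1 0 . .
  . . 1 1 0 . .
  . . 1 1 2 . .
  . . . . 2 . .
  . . . . . . .
  . . . . . . .

Final: 1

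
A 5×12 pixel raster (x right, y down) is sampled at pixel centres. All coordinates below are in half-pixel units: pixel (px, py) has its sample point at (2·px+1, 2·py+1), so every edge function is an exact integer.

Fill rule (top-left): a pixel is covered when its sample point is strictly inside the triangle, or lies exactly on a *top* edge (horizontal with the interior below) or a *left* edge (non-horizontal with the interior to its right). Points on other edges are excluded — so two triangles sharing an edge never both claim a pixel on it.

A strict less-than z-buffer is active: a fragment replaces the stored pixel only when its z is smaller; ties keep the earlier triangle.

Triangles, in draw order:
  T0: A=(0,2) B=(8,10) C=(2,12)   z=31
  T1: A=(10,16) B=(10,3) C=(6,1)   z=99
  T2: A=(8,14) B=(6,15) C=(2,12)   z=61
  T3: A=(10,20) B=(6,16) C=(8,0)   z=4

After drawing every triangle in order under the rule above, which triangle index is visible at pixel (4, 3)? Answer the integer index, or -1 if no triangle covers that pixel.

T0:
  2·area = 64
  edge (0, 2)→(8, 10): d=(8,8) right/bottom  bias=-1
  edge (8, 10)→(2, 12): d=(-6,2) right/bottom  bias=-1
  edge (2, 12)→(0, 2): d=(-2,-10) top-left  bias=+0
    (0,1)@(1, 3): e=[0,56,8] → ·  [on edge]
    (0,2)@(1, 5): e=[16,44,4] → █
    (1,2)@(3, 5): e=[0,40,24] → ·  [on edge]
    (0,3)@(1, 7): e=[32,32,0] → █  [on edge]
    (1,3)@(3, 7): e=[16,28,20] → █
    (2,3)@(5, 7): e=[0,24,40] → ·  [on edge]
    (0,4)@(1, 9): e=[48,20,-4] → ·
    (1,4)@(3, 9): e=[32,16,16] → █
    (2,4)@(5, 9): e=[16,12,36] → █
    (3,4)@(7, 9): e=[0,8,56] → ·  [on edge]
    (1,5)@(3, 11): e=[48,4,12] → █
    (2,5)@(5, 11): e=[32,0,32] → ·  [on edge]
    (4,5)@(9, 11): e=[0,-8,72] → ·  [on edge]
    (1,8)@(3, 17): e=[96,-32,0] → ·  [on edge]
  covered (6 px):
    · · · · ·
    · · · · ·
    █ · · · ·
    █ █ · · ·
    · █ █ · ·
    · █ · · ·
    · · · · ·
    · · · · ·
    · · · · ·
    · · · · ·
    · · · · ·
    · · · · ·
T1:
  2·area = 52  (B↔C swapped to make it positive)
  edge (10, 16)→(6, 1): d=(-4,-15) top-left  bias=+0
  edge (6, 1)→(10, 3): d=(4,2) right/bottom  bias=-1
  edge (10, 3)→(10, 16): d=(0,13) right/bottom  bias=-1
    (3,1)@(7, 3): e=[7,6,39] → █
    (4,1)@(9, 3): e=[37,2,13] → █
    (3,2)@(7, 5): e=[-1,14,39] → ·
    (4,2)@(9, 5): e=[29,10,13] → █
    (4,3)@(9, 7): e=[21,18,13] → █
    (4,4)@(9, 9): e=[13,26,13] → █
    (4,5)@(9, 11): e=[5,34,13] → █
    (4,6)@(9, 13): e=[-3,42,13] → ·
  covered (6 px):
    · · · · ·
    · · · █ █
    · · · · █
    · · · · █
    · · · · █
    · · · · █
    · · · · ·
    · · · · ·
    · · · · ·
    · · · · ·
    · · · · ·
    · · · · ·
T2:
  2·area = 10
  edge (8, 14)→(6, 15): d=(-2,1) right/bottom  bias=-1
  edge (6, 15)→(2, 12): d=(-4,-3) top-left  bias=+0
  edge (2, 12)→(8, 14): d=(6,2) right/bottom  bias=-1
    (2,6)@(5, 13): e=[5,5,0] → ·  [on edge]
  covered (0 px):
    · · · · ·
    · · · · ·
    · · · · ·
    · · · · ·
    · · · · ·
    · · · · ·
    · · · · ·
    · · · · ·
    · · · · ·
    · · · · ·
    · · · · ·
    · · · · ·
T3:
  2·area = 72
  edge (10, 20)→(6, 16): d=(-4,-4) top-left  bias=+0
  edge (6, 16)→(8, 0): d=(2,-16) top-left  bias=+0
  edge (8, 0)→(10, 20): d=(2,20) right/bottom  bias=-1
    (3,4)@(7, 9): e=[32,2,38] → █
    (4,4)@(9, 9): e=[40,34,-2] → ·
    (0,5)@(1, 11): e=[0,-90,162] → ·  [on edge]
    (3,5)@(7, 11): e=[24,6,42] → █
    (4,5)@(9, 11): e=[32,38,2] → █
    (1,6)@(3, 13): e=[0,-54,126] → ·  [on edge]
    (3,6)@(7, 13): e=[16,10,46] → █
    (2,7)@(5, 15): e=[0,-18,90] → ·  [on edge]
    (3,7)@(7, 15): e=[8,14,50] → █
    (3,8)@(7, 17): e=[0,18,54] → █  [on edge]
    (3,9)@(7, 19): e=[-8,22,58] → ·
    (4,9)@(9, 19): e=[0,54,18] → █  [on edge]
  covered (10 px):
    · · · · ·
    · · · · ·
    · · · · ·
    · · · · ·
    · · · █ ·
    · · · █ █
    · · · █ █
    · · · █ █
    · · · █ █
    · · · · █
    · · · · ·
    · · · · ·

Z-buffer (winner per pixel, '.' = empty):
  . . . . .
  . . . 1 1
  0 . . . 1
  0 0 . . 1
  . 0 0 3 1
  . 0 . 3 3
  . . . 3 3
  . . . 3 3
  . . . 3 3
  . . . . 3
  . . . . .
  . . . . .

Final: 1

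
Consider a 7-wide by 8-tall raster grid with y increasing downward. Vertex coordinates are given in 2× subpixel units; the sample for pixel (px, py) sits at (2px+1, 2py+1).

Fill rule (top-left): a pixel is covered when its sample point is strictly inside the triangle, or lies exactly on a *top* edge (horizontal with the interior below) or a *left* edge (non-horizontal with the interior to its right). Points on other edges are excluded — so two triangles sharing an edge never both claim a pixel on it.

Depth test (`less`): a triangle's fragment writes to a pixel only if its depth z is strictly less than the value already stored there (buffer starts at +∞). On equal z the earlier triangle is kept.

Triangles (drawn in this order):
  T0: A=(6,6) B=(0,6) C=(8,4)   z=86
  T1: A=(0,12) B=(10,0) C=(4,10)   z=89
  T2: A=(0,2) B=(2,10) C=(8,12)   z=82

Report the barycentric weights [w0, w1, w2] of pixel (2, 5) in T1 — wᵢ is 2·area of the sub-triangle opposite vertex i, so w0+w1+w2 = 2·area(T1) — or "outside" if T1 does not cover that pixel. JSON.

T0:
  2·area = 12
  edge (6, 6)→(0, 6): d=(-6,0) right/bottom  bias=-1
  edge (0, 6)→(8, 4): d=(8,-2) top-left  bias=+0
  edge (8, 4)→(6, 6): d=(-2,2) right/bottom  bias=-1
    (5,0)@(11, 1): e=[30,-18,0] → .  [on edge]
    (4,1)@(9, 3): e=[18,-6,0] → .  [on edge]
    (2,2)@(5, 5): e=[6,2,4] → X
    (3,2)@(7, 5): e=[6,6,0] → .  [on edge]
    (2,3)@(5, 7): e=[-6,18,0] → .  [on edge]
    (1,4)@(3, 9): e=[-18,30,0] → .  [on edge]
    (0,5)@(1, 11): e=[-30,42,0] → .  [on edge]
  covered (1 px):
    . . . . . . .
    . . . . . . .
    . . X . . . .
    . . . . . . .
    . . . . . . .
    . . . . . . .
    . . . . . . .
    . . . . . . .
T1:
  2·area = 28
  edge (0, 12)→(10, 0): d=(10,-12) top-left  bias=+0
  edge (10, 0)→(4, 10): d=(-6,10) right/bottom  bias=-1
  edge (4, 10)→(0, 12): d=(-4,2) right/bottom  bias=-1
    (3,2)@(7, 5): e=[14,0,14] → .  [on edge]
    (2,3)@(5, 7): e=[10,8,10] → X
    (3,3)@(7, 7): e=[34,-12,6] → .
    (1,4)@(3, 9): e=[6,16,6] → X
    (2,4)@(5, 9): e=[30,-4,2] → .
    (0,5)@(1, 11): e=[2,24,2] → X
    (1,5)@(3, 11): e=[26,4,-2] → .
    (0,6)@(1, 13): e=[22,12,-6] → .
    (0,7)@(1, 15): e=[42,0,-14] → .  [on edge]
  covered (3 px):
    . . . . . . .
    . . . . . . .
    . . . . . . .
    . . X . . . .
    . X . . . . .
    X . . . . . .
    . . . . . . .
    . . . . . . .
T2:
  2·area = 44  (B↔C swapped to make it positive)
  edge (0, 2)→(8, 12): d=(8,10) right/bottom  bias=-1
  edge (8, 12)→(2, 10): d=(-6,-2) top-left  bias=+0
  edge (2, 10)→(0, 2): d=(-2,-8) top-left  bias=+0
    (0,2)@(1, 5): e=[14,28,2] → X
    (1,2)@(3, 5): e=[-6,32,18] → .
    (0,3)@(1, 7): e=[30,16,-2] → .
    (1,3)@(3, 7): e=[10,20,14] → X
    (2,3)@(5, 7): e=[-10,24,30] → .
    (1,4)@(3, 9): e=[26,8,10] → X
    (2,4)@(5, 9): e=[6,12,26] → X
    (3,4)@(7, 9): e=[-14,16,42] → .
    (1,5)@(3, 11): e=[42,-4,6] → .
    (2,5)@(5, 11): e=[22,0,22] → X  [on edge]
    (3,5)@(7, 11): e=[2,4,38] → X
    (4,5)@(9, 11): e=[-18,8,54] → .
    (5,6)@(11, 13): e=[-22,0,66] → .  [on edge]
  covered (6 px):
    . . . . . . .
    . . . . . . .
    X . . . . . .
    . X . . . . .
    . X X . . . .
    . . X X . . .
    . . . . . . .
    . . . . . . .

Answer: "outside"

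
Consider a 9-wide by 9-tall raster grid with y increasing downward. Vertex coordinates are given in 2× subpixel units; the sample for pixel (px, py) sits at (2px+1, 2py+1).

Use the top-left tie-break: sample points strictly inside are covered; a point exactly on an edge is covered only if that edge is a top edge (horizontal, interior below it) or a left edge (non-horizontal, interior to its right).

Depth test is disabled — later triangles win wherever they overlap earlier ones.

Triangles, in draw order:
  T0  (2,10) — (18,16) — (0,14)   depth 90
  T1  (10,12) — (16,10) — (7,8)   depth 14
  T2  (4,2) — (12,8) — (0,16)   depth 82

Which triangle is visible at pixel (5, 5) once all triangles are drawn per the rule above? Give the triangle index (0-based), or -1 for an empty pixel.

T0:
  2·area = 76
  edge (2, 10)→(18, 16): d=(16,6) right/bottom  bias=-1
  edge (18, 16)→(0, 14): d=(-18,-2) top-left  bias=+0
  edge (0, 14)→(2, 10): d=(2,-4) top-left  bias=+0
    (1,5)@(3, 11): e=[10,60,6] → █
    (2,5)@(5, 11): e=[-2,64,14] → ·
    (0,6)@(1, 13): e=[54,20,2] → █
    (2,6)@(5, 13): e=[30,28,18] → █
    (3,6)@(7, 13): e=[18,32,26] → █
    (4,6)@(9, 13): e=[6,36,34] → █
    (5,6)@(11, 13): e=[-6,40,42] → ·
    (0,7)@(1, 15): e=[86,-16,6] → ·
    (1,7)@(3, 15): e=[74,-12,14] → ·
    (2,7)@(5, 15): e=[62,-8,22] → ·
    (3,7)@(7, 15): e=[50,-4,30] → ·
    (4,7)@(9, 15): e=[38,0,38] → █  [on edge]
  covered (10 px):
    · · · · · · · · ·
    · · · · · · · · ·
    · · · · · · · · ·
    · · · · · · · · ·
    · · · · · · · · ·
    · █ · · · · · · ·
    █ █ █ █ █ · · · ·
    · · · · █ █ █ █ ·
    · · · · · · · · ·
T1:
  2·area = 30  (B↔C swapped to make it positive)
  edge (10, 12)→(7, 8): d=(-3,-4) top-left  bias=+0
  edge (7, 8)→(16, 10): d=(9,2) right/bottom  bias=-1
  edge (16, 10)→(10, 12): d=(-6,2) right/bottom  bias=-1
    (4,4)@(9, 9): e=[5,5,20] → █
    (5,4)@(11, 9): e=[13,1,16] → █
    (6,4)@(13, 9): e=[21,-3,12] → ·
    (4,5)@(9, 11): e=[-1,23,8] → ·
    (5,5)@(11, 11): e=[7,19,4] → █
    (6,5)@(13, 11): e=[15,15,0] → ·  [on edge]
    (3,6)@(7, 13): e=[-15,45,0] → ·  [on edge]
    (5,6)@(11, 13): e=[1,37,-8] → ·
    (0,7)@(1, 15): e=[-45,75,0] → ·  [on edge]
  covered (3 px):
    · · · · · · · · ·
    · · · · · · · · ·
    · · · · · · · · ·
    · · · · · · · · ·
    · · · · █ █ · · ·
    · · · · · █ · · ·
    · · · · · · · · ·
    · · · · · · · · ·
    · · · · · · · · ·
T2:
  2·area = 136
  edge (4, 2)→(12, 8): d=(8,6) right/bottom  bias=-1
  edge (12, 8)→(0, 16): d=(-12,8) right/bottom  bias=-1
  edge (0, 16)→(4, 2): d=(4,-14) top-left  bias=+0
    (2,1)@(5, 3): e=[2,116,18] → █
    (3,1)@(7, 3): e=[-10,100,46] → ·
    (2,2)@(5, 5): e=[18,92,26] → █
    (3,2)@(7, 5): e=[6,76,54] → █
    (4,2)@(9, 5): e=[-6,60,82] → ·
    (1,3)@(3, 7): e=[46,84,6] → █
    (4,3)@(9, 7): e=[10,36,90] → █
    (5,3)@(11, 7): e=[-2,20,118] → ·
    (1,4)@(3, 9): e=[62,60,14] → █
    (5,4)@(11, 9): e=[14,-4,126] → ·
    (1,5)@(3, 11): e=[78,36,22] → █
    (4,5)@(9, 11): e=[42,-12,106] → ·
  covered (17 px):
    · · · · · · · · ·
    · · █ · · · · · ·
    · · █ █ · · · · ·
    · █ █ █ █ · · · ·
    · █ █ █ █ · · · ·
    · █ █ █ · · · · ·
    █ █ · · · · · · ·
    █ · · · · · · · ·
    · · · · · · · · ·

Z-buffer (winner per pixel, '.' = empty):
  . . . . . . . . .
  . . 2 . . . . . .
  . . 2 2 . . . . .
  . 2 2 2 2 . . . .
  . 2 2 2 2 1 . . .
  . 2 2 2 . 1 . . .
  2 2 0 0 0 . . . .
  2 . . . 0 0 0 0 .
  . . . . . . . . .

Final: 1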